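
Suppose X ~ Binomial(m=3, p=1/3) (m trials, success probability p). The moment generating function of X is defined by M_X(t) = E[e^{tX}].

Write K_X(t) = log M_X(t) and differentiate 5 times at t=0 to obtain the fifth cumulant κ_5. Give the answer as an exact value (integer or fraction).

M_X(t) = (e^(t)/3 + 2/3)^3
K_X(t) = log M_X(t) = 3*log(e^(t)/3 + 2/3)
K^(5)(t) = (-6*e^(4*t) + 132*e^(3*t) - 264*e^(2*t) + 48*e^(t))/(e^(5*t) + 10*e^(4*t) + 40*e^(3*t) + 80*e^(2*t) + 80*e^(t) + 32)

κ_5 = K^(5)(0) = -10/27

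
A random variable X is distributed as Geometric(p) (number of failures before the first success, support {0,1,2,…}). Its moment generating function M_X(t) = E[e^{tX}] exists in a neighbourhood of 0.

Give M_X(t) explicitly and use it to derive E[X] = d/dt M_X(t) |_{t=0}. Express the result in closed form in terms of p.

M_X(t) = p/(-(1 - p)*e^(t) + 1)
M′(t) = (-p^2*e^(t) + p*e^(t))/(p^2*e^(2*t) - 2*p*e^(2*t) + 2*p*e^(t) + e^(2*t) - 2*e^(t) + 1)

E[X] = M′(0) = (1 - p)/p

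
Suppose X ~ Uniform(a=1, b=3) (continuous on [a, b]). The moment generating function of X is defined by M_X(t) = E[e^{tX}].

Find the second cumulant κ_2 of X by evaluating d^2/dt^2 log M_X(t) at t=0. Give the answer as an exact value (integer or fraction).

κ_2 = D^2[K](0) = 1/3

M_X(t) = (e^(3*t) - e^(t))/(2*t)
K_X(t) = log M_X(t) = -log(t) + log(e^(3*t) - e^(t)) - log(2)
D^2[K](t) = (-4*t^2*e^(2*t) + e^(4*t) - 2*e^(2*t) + 1)/(t^2*e^(4*t) - 2*t^2*e^(2*t) + t^2)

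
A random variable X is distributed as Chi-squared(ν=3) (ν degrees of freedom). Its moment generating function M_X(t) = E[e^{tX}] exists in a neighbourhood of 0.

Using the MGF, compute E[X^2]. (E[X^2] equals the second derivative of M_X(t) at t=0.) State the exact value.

E[X^2] = d^2M/dt^2 |_{t=0} = 15

M_X(t) = (1 - 2*t)^(-3/2)
dM/dt = 3/(4*t^2*√(1 - 2*t) - 4*t*√(1 - 2*t) + √(1 - 2*t))
d^2M/dt^2 = -15/(8*t^3*√(1 - 2*t) - 12*t^2*√(1 - 2*t) + 6*t*√(1 - 2*t) - √(1 - 2*t))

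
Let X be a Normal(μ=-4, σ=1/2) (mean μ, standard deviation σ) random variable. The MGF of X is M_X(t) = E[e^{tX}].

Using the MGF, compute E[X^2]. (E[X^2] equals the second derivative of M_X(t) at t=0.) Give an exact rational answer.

M_X(t) = e^(t^2/8 - 4*t)
D^2[M](t) = (t^2*e^(t^2/8) - 32*t*e^(t^2/8) + 260*e^(t^2/8))*e^(-4*t)/16

E[X^2] = D^2[M](0) = 65/4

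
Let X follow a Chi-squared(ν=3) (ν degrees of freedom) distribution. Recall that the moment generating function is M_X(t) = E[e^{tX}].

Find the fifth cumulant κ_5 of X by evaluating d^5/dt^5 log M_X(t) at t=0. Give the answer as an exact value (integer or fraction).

M_X(t) = (1 - 2*t)^(-3/2)
K_X(t) = log M_X(t) = -3*log(1 - 2*t)/2
dK/dt = -3/(2*t - 1)
d^2K/dt^2 = 6/(4*t^2 - 4*t + 1)
d^3K/dt^3 = -24/(8*t^3 - 12*t^2 + 6*t - 1)
d^4K/dt^4 = 144/(16*t^4 - 32*t^3 + 24*t^2 - 8*t + 1)
d^5K/dt^5 = -1152/(32*t^5 - 80*t^4 + 80*t^3 - 40*t^2 + 10*t - 1)

κ_5 = d^5K/dt^5 |_{t=0} = 1152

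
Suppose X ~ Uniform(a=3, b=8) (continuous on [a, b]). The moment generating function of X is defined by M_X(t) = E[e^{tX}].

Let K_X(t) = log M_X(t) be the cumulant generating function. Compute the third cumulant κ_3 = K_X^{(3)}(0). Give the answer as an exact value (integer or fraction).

κ_3 = K^(3)(0) = 0

M_X(t) = (e^(8*t) - e^(3*t))/(5*t)
K_X(t) = log M_X(t) = -log(t) + log(e^(8*t) - e^(3*t)) - log(5)
K^(3)(t) = (125*t^3*e^(10*t) + 125*t^3*e^(5*t) - 2*e^(15*t) + 6*e^(10*t) - 6*e^(5*t) + 2)/(t^3*e^(15*t) - 3*t^3*e^(10*t) + 3*t^3*e^(5*t) - t^3)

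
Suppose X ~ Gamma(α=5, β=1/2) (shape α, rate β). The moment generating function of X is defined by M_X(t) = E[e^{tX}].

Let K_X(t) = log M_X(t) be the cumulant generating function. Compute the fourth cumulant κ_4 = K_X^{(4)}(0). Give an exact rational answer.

κ_4 = D^4[K](0) = 480

M_X(t) = 1/(32*(1/2 - t)^5)
K_X(t) = log M_X(t) = -5*log(1/2 - t) - 5*log(2)
D^4[K](t) = 480/(16*t^4 - 32*t^3 + 24*t^2 - 8*t + 1)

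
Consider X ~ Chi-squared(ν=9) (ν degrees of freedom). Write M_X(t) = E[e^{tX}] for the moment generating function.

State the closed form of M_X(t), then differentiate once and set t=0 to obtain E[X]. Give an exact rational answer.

M_X(t) = (1 - 2*t)^(-9/2)
M^(1)(t) = -9/(32*t^5*√(1 - 2*t) - 80*t^4*√(1 - 2*t) + 80*t^3*√(1 - 2*t) - 40*t^2*√(1 - 2*t) + 10*t*√(1 - 2*t) - √(1 - 2*t))

E[X] = M^(1)(0) = 9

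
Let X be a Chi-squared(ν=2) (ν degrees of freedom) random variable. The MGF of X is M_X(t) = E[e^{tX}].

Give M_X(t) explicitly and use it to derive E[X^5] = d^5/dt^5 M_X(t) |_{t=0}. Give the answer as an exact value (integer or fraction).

M_X(t) = 1/(1 - 2*t)
D^5[M](t) = 3840/(64*t^6 - 192*t^5 + 240*t^4 - 160*t^3 + 60*t^2 - 12*t + 1)

E[X^5] = D^5[M](0) = 3840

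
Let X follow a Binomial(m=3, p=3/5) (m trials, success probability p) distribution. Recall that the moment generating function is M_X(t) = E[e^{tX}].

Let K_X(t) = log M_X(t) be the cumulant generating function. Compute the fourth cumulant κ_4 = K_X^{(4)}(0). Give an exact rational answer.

κ_4 = D^4[K](0) = -198/625

M_X(t) = (3*e^(t)/5 + 2/5)^3
K_X(t) = log M_X(t) = 3*log(3*e^(t)/5 + 2/5)
D^4[K](t) = (162*e^(3*t) - 432*e^(2*t) + 72*e^(t))/(81*e^(4*t) + 216*e^(3*t) + 216*e^(2*t) + 96*e^(t) + 16)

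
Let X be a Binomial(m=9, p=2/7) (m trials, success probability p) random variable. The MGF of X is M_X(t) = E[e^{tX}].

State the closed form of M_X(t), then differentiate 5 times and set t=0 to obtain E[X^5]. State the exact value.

M_X(t) = (2*e^(t)/7 + 5/7)^9

E[X^5] = D^5[M](0) = 1476414/2401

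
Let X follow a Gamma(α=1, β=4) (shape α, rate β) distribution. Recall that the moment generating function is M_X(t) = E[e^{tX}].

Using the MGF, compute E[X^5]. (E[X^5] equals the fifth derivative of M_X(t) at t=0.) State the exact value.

M_X(t) = 4/(4 - t)
M′(t) = 4/(t^2 - 8*t + 16)
M′′(t) = -8/(t^3 - 12*t^2 + 48*t - 64)
M′′′(t) = 24/(t^4 - 16*t^3 + 96*t^2 - 256*t + 256)
M′′′′(t) = -96/(t^5 - 20*t^4 + 160*t^3 - 640*t^2 + 1280*t - 1024)
M′′′′′(t) = 480/(t^6 - 24*t^5 + 240*t^4 - 1280*t^3 + 3840*t^2 - 6144*t + 4096)

E[X^5] = M′′′′′(0) = 15/128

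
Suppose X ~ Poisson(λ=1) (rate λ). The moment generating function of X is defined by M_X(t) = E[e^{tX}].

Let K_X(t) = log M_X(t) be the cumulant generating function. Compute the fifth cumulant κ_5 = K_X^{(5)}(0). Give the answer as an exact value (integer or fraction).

M_X(t) = e^(e^(t) - 1)
K_X(t) = log M_X(t) = e^(t) - 1
K′(t) = e^(t)
K′′(t) = e^(t)
K′′′(t) = e^(t)
K′′′′(t) = e^(t)
K′′′′′(t) = e^(t)

κ_5 = K′′′′′(0) = 1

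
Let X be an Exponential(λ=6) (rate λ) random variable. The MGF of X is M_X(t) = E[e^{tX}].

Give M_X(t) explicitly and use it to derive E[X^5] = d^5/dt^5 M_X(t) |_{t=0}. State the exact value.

E[X^5] = D^5[M](0) = 5/324

M_X(t) = 6/(6 - t)
D^5[M](t) = 720/(t^6 - 36*t^5 + 540*t^4 - 4320*t^3 + 19440*t^2 - 46656*t + 46656)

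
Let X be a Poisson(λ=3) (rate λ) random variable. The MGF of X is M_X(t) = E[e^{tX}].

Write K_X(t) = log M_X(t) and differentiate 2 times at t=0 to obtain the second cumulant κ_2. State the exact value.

M_X(t) = e^(3*e^(t) - 3)
K_X(t) = log M_X(t) = 3*e^(t) - 3
D^2[K](t) = 3*e^(t)

κ_2 = D^2[K](0) = 3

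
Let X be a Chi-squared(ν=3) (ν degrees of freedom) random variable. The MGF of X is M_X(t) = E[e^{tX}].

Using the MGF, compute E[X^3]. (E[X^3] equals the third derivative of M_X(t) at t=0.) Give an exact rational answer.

E[X^3] = M′′′(0) = 105

M_X(t) = (1 - 2*t)^(-3/2)
M′(t) = 3/(4*t^2*√(1 - 2*t) - 4*t*√(1 - 2*t) + √(1 - 2*t))
M′′(t) = -15/(8*t^3*√(1 - 2*t) - 12*t^2*√(1 - 2*t) + 6*t*√(1 - 2*t) - √(1 - 2*t))
M′′′(t) = 105/(16*t^4*√(1 - 2*t) - 32*t^3*√(1 - 2*t) + 24*t^2*√(1 - 2*t) - 8*t*√(1 - 2*t) + √(1 - 2*t))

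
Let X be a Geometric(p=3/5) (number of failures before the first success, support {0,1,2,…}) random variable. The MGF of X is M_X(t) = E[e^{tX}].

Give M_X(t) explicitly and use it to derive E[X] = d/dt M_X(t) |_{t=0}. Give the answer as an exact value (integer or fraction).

M_X(t) = 3/(5*(1 - 2*e^(t)/5))
dM/dt = 6*e^(t)/(4*e^(2*t) - 20*e^(t) + 25)

E[X] = dM/dt |_{t=0} = 2/3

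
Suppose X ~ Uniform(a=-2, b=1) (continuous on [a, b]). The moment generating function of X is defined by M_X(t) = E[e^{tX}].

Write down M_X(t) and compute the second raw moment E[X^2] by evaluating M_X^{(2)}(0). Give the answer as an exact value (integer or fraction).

M_X(t) = (e^(t) - e^(-2*t))/(3*t)
M′(t) = (t*e^(3*t) + 2*t - e^(3*t) + 1)*e^(-2*t)/(3*t^2)
M′′(t) = (t^2*e^(3*t) - 4*t^2 - 2*t*e^(3*t) - 4*t + 2*e^(3*t) - 2)*e^(-2*t)/(3*t^3)

E[X^2] = M′′(0) = 1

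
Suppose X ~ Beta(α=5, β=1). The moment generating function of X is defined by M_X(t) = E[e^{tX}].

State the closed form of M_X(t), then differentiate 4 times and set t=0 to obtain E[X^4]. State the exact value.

E[X^4] = D^4[M](0) = 5/9

M_X(t) = ₁F₁(5; 6; t)
D^4[M](t) = 5*₁F₁(9; 10; t)/9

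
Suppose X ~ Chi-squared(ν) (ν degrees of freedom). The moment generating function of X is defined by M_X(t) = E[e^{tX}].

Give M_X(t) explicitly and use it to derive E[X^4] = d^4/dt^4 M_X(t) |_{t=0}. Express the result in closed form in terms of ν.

M_X(t) = (1 - 2*t)^(-ν/2)
M^(4)(t) = (ν^4 + 12*ν^3 + 44*ν^2 + 48*ν)/(16*t^4*(1 - 2*t)^(ν/2) - 32*t^3*(1 - 2*t)^(ν/2) + 24*t^2*(1 - 2*t)^(ν/2) - 8*t*(1 - 2*t)^(ν/2) + (1 - 2*t)^(ν/2))

E[X^4] = M^(4)(0) = ν*(ν^3 + 12*ν^2 + 44*ν + 48)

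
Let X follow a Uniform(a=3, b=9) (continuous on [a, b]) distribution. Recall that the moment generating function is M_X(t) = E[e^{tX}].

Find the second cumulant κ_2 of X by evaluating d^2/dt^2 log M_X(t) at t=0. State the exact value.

M_X(t) = (e^(9*t) - e^(3*t))/(6*t)
K_X(t) = log M_X(t) = -log(t) + log(e^(9*t) - e^(3*t)) - log(6)
K′(t) = (9*t*e^(6*t) - 3*t - e^(6*t) + 1)/(t*e^(6*t) - t)
K′′(t) = (-36*t^2*e^(6*t) + e^(12*t) - 2*e^(6*t) + 1)/(t^2*e^(12*t) - 2*t^2*e^(6*t) + t^2)

κ_2 = K′′(0) = 3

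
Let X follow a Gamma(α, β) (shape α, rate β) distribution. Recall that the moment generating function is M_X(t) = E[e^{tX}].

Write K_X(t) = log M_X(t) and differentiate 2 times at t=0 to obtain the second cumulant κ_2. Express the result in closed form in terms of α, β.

M_X(t) = (β/(β - t))^α
K_X(t) = log M_X(t) = α*(log(β) - log(β - t))
K′(t) = -α/(-β + t)
K′′(t) = α/(β^2 - 2*β*t + t^2)

κ_2 = K′′(0) = α/β^2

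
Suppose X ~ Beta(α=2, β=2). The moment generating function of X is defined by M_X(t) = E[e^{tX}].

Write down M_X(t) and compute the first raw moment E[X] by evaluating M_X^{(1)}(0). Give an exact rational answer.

M_X(t) = ₁F₁(2; 4; t)
M′(t) = ₁F₁(3; 5; t)/2

E[X] = M′(0) = 1/2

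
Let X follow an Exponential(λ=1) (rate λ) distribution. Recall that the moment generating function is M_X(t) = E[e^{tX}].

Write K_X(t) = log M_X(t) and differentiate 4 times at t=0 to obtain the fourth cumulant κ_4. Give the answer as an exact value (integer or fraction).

κ_4 = D^4[K](0) = 6

M_X(t) = 1/(1 - t)
K_X(t) = log M_X(t) = -log(1 - t)
D^4[K](t) = 6/(t^4 - 4*t^3 + 6*t^2 - 4*t + 1)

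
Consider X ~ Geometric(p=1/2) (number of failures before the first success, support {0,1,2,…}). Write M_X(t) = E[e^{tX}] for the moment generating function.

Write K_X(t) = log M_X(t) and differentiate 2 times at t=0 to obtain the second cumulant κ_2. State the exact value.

M_X(t) = 1/(2*(1 - e^(t)/2))
K_X(t) = log M_X(t) = -log(1 - e^(t)/2) - log(2)
K^(2)(t) = 2*e^(t)/(e^(2*t) - 4*e^(t) + 4)

κ_2 = K^(2)(0) = 2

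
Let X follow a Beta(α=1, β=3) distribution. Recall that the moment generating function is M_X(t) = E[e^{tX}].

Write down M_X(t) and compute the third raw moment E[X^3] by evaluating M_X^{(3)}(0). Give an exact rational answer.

E[X^3] = M^(3)(0) = 1/20

M_X(t) = ₁F₁(1; 4; t)
M^(3)(t) = ₁F₁(4; 7; t)/20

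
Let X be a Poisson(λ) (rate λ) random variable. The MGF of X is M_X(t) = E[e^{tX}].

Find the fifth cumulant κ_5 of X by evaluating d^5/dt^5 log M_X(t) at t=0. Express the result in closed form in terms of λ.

M_X(t) = e^(λ*(e^(t) - 1))
K_X(t) = log M_X(t) = λ*(e^(t) - 1)
K^(5)(t) = λ*e^(t)

κ_5 = K^(5)(0) = λ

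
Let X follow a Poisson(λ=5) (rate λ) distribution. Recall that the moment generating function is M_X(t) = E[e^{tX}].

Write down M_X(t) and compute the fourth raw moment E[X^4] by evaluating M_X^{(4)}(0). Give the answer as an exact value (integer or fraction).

E[X^4] = d^4M/dt^4 |_{t=0} = 1555

M_X(t) = e^(5*e^(t) - 5)
dM/dt = 5*e^(-5)*e^(t)*e^(5*e^(t))
d^2M/dt^2 = (25*e^(2*t)*e^(5*e^(t)) + 5*e^(t)*e^(5*e^(t)))*e^(-5)
d^3M/dt^3 = (125*e^(3*t)*e^(5*e^(t)) + 75*e^(2*t)*e^(5*e^(t)) + 5*e^(t)*e^(5*e^(t)))*e^(-5)
d^4M/dt^4 = (625*e^(4*t)*e^(5*e^(t)) + 750*e^(3*t)*e^(5*e^(t)) + 175*e^(2*t)*e^(5*e^(t)) + 5*e^(t)*e^(5*e^(t)))*e^(-5)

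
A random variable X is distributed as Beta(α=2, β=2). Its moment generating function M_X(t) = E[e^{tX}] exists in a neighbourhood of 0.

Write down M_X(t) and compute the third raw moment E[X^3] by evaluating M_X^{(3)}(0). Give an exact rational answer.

M_X(t) = ₁F₁(2; 4; t)
dM/dt = ₁F₁(3; 5; t)/2
d^2M/dt^2 = 3*₁F₁(4; 6; t)/10
d^3M/dt^3 = ₁F₁(5; 7; t)/5

E[X^3] = d^3M/dt^3 |_{t=0} = 1/5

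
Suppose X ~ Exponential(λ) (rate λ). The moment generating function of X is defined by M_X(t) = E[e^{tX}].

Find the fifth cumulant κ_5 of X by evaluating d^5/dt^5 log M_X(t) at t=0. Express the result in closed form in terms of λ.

M_X(t) = λ/(λ - t)
K_X(t) = log M_X(t) = log(λ) - log(λ - t)
K^(5)(t) = -24/(-λ^5 + 5*λ^4*t - 10*λ^3*t^2 + 10*λ^2*t^3 - 5*λ*t^4 + t^5)

κ_5 = K^(5)(0) = 24/λ^5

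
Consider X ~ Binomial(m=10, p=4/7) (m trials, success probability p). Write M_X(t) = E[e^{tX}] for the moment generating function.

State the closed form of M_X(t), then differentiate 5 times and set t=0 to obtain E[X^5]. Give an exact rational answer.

M_X(t) = (4*e^(t)/7 + 3/7)^10

E[X^5] = D^5[M](0) = 26462200/2401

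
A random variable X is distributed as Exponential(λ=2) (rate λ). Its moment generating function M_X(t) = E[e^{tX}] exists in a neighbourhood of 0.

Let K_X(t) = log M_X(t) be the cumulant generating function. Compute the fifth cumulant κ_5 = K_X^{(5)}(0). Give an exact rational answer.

M_X(t) = 2/(2 - t)
K_X(t) = log M_X(t) = -log(2 - t) + log(2)
dK/dt = -1/(t - 2)
d^2K/dt^2 = 1/(t^2 - 4*t + 4)
d^3K/dt^3 = -2/(t^3 - 6*t^2 + 12*t - 8)
d^4K/dt^4 = 6/(t^4 - 8*t^3 + 24*t^2 - 32*t + 16)
d^5K/dt^5 = -24/(t^5 - 10*t^4 + 40*t^3 - 80*t^2 + 80*t - 32)

κ_5 = d^5K/dt^5 |_{t=0} = 3/4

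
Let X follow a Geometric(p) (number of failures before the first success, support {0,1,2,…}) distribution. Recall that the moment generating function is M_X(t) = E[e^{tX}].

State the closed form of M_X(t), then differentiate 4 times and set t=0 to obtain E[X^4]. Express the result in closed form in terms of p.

M_X(t) = p/(-(1 - p)*e^(t) + 1)
M′(t) = (-p^2*e^(t) + p*e^(t))/(p^2*e^(2*t) - 2*p*e^(2*t) + 2*p*e^(t) + e^(2*t) - 2*e^(t) + 1)

E[X^4] = M′′′′(0) = 1 - 15/p + 50/p^2 - 60/p^3 + 24/p^4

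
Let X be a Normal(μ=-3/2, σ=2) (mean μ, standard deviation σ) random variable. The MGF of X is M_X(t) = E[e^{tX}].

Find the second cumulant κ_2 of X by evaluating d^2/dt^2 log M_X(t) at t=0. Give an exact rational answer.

κ_2 = K^(2)(0) = 4

M_X(t) = e^(2*t^2 - 3*t/2)
K_X(t) = log M_X(t) = 2*t^2 - 3*t/2
K^(2)(t) = 4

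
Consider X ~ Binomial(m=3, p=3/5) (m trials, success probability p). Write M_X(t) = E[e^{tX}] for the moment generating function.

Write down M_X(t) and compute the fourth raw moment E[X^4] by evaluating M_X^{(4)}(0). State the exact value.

E[X^4] = M^(4)(0) = 3087/125

M_X(t) = (3*e^(t)/5 + 2/5)^3
M^(4)(t) = 2187*e^(3*t)/125 + 864*e^(2*t)/125 + 36*e^(t)/125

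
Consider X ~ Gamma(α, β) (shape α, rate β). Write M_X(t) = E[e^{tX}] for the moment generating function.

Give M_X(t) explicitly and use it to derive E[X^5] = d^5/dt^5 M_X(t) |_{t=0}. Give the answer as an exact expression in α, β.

E[X^5] = D^5[M](0) = α*(α^4 + 10*α^3 + 35*α^2 + 50*α + 24)/β^5

M_X(t) = (β/(β - t))^α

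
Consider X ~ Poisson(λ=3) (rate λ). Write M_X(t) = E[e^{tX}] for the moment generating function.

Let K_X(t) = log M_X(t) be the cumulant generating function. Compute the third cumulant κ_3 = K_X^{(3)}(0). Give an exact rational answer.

κ_3 = d^3K/dt^3 |_{t=0} = 3

M_X(t) = e^(3*e^(t) - 3)
K_X(t) = log M_X(t) = 3*e^(t) - 3
dK/dt = 3*e^(t)
d^2K/dt^2 = 3*e^(t)
d^3K/dt^3 = 3*e^(t)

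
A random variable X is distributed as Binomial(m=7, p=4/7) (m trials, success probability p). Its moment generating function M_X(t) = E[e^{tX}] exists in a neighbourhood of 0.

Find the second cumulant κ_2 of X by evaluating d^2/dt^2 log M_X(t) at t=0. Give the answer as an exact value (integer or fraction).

M_X(t) = (4*e^(t)/7 + 3/7)^7
K_X(t) = log M_X(t) = 7*log(4*e^(t)/7 + 3/7)
dK/dt = 28*e^(t)/(4*e^(t) + 3)
d^2K/dt^2 = 84*e^(t)/(16*e^(2*t) + 24*e^(t) + 9)

κ_2 = d^2K/dt^2 |_{t=0} = 12/7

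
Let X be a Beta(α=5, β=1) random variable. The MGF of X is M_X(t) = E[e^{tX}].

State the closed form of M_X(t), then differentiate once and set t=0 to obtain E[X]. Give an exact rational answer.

E[X] = M^(1)(0) = 5/6

M_X(t) = ₁F₁(5; 6; t)
M^(1)(t) = 5*₁F₁(6; 7; t)/6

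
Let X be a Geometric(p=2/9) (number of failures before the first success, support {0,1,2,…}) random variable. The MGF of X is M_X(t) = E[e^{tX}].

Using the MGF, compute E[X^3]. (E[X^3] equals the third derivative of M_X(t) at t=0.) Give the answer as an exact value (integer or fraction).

E[X^3] = d^3M/dt^3 |_{t=0} = 1337/4

M_X(t) = 2/(9*(1 - 7*e^(t)/9))
dM/dt = 14*e^(t)/(49*e^(2*t) - 126*e^(t) + 81)
d^2M/dt^2 = (-98*e^(2*t) - 126*e^(t))/(343*e^(3*t) - 1323*e^(2*t) + 1701*e^(t) - 729)
d^3M/dt^3 = (686*e^(3*t) + 3528*e^(2*t) + 1134*e^(t))/(2401*e^(4*t) - 12348*e^(3*t) + 23814*e^(2*t) - 20412*e^(t) + 6561)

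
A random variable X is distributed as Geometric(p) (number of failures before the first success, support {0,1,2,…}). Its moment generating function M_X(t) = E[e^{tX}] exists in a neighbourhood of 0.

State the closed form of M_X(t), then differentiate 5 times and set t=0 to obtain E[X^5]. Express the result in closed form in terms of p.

M_X(t) = p/(-(1 - p)*e^(t) + 1)

E[X^5] = D^5[M](0) = -1 + 31/p - 180/p^2 + 390/p^3 - 360/p^4 + 120/p^5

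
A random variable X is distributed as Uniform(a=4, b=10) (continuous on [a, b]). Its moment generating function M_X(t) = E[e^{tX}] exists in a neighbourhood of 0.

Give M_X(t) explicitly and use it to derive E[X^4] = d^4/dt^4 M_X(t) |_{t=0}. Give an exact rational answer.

M_X(t) = (e^(10*t) - e^(4*t))/(6*t)
dM/dt = (10*t*e^(10*t) - 4*t*e^(4*t) - e^(10*t) + e^(4*t))/(6*t^2)
d^2M/dt^2 = (50*t^2*e^(10*t) - 8*t^2*e^(4*t) - 10*t*e^(10*t) + 4*t*e^(4*t) + e^(10*t) - e^(4*t))/(3*t^3)
d^3M/dt^3 = (500*t^3*e^(10*t) - 32*t^3*e^(4*t) - 150*t^2*e^(10*t) + 24*t^2*e^(4*t) + 30*t*e^(10*t) - 12*t*e^(4*t) - 3*e^(10*t) + 3*e^(4*t))/(3*t^4)

E[X^4] = d^4M/dt^4 |_{t=0} = 16496/5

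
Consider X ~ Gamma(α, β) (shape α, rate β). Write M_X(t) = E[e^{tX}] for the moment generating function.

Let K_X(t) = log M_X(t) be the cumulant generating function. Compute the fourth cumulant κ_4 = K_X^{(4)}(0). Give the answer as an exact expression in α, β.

M_X(t) = (β/(β - t))^α
K_X(t) = log M_X(t) = α*(log(β) - log(β - t))
K′(t) = -α/(-β + t)
K′′(t) = α/(β^2 - 2*β*t + t^2)
K′′′(t) = -2*α/(-β^3 + 3*β^2*t - 3*β*t^2 + t^3)
K′′′′(t) = 6*α/(β^4 - 4*β^3*t + 6*β^2*t^2 - 4*β*t^3 + t^4)

κ_4 = K′′′′(0) = 6*α/β^4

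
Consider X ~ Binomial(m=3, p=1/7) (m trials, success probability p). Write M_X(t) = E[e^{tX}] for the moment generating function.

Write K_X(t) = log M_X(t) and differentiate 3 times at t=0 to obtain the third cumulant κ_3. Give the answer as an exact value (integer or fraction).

M_X(t) = (e^(t)/7 + 6/7)^3
K_X(t) = log M_X(t) = 3*log(e^(t)/7 + 6/7)
dK/dt = 3*e^(t)/(e^(t) + 6)
d^2K/dt^2 = 18*e^(t)/(e^(2*t) + 12*e^(t) + 36)
d^3K/dt^3 = (-18*e^(2*t) + 108*e^(t))/(e^(3*t) + 18*e^(2*t) + 108*e^(t) + 216)

κ_3 = d^3K/dt^3 |_{t=0} = 90/343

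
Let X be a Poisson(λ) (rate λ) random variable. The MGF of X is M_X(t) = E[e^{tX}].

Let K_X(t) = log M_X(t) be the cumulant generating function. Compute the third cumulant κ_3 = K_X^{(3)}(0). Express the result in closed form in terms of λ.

M_X(t) = e^(λ*(e^(t) - 1))
K_X(t) = log M_X(t) = λ*(e^(t) - 1)
D^3[K](t) = λ*e^(t)

κ_3 = D^3[K](0) = λ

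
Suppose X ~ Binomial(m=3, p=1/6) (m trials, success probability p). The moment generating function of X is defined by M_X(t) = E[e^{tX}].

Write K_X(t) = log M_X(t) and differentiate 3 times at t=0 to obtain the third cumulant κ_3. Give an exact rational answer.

M_X(t) = (e^(t)/6 + 5/6)^3
K_X(t) = log M_X(t) = 3*log(e^(t)/6 + 5/6)
K^(3)(t) = (-15*e^(2*t) + 75*e^(t))/(e^(3*t) + 15*e^(2*t) + 75*e^(t) + 125)

κ_3 = K^(3)(0) = 5/18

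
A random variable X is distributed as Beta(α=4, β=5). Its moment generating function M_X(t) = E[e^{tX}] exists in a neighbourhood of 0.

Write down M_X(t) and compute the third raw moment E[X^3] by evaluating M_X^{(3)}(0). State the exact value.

E[X^3] = M^(3)(0) = 4/33

M_X(t) = ₁F₁(4; 9; t)
M^(3)(t) = 4*₁F₁(7; 12; t)/33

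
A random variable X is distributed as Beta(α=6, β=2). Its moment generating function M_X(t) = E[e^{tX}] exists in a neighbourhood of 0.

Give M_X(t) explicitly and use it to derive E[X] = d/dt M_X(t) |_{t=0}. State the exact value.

M_X(t) = ₁F₁(6; 8; t)
M′(t) = 3*₁F₁(7; 9; t)/4

E[X] = M′(0) = 3/4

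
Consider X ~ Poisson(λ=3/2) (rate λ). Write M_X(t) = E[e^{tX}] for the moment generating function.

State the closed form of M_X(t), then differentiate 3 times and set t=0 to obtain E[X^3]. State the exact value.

M_X(t) = e^(3*e^(t)/2 - 3/2)
dM/dt = 3*e^(-3/2)*e^(t)*e^(3*e^(t)/2)/2
d^2M/dt^2 = (9*e^(2*t)*e^(3*e^(t)/2) + 6*e^(t)*e^(3*e^(t)/2))*e^(-3/2)/4
d^3M/dt^3 = (27*e^(3*t)*e^(3*e^(t)/2) + 54*e^(2*t)*e^(3*e^(t)/2) + 12*e^(t)*e^(3*e^(t)/2))*e^(-3/2)/8

E[X^3] = d^3M/dt^3 |_{t=0} = 93/8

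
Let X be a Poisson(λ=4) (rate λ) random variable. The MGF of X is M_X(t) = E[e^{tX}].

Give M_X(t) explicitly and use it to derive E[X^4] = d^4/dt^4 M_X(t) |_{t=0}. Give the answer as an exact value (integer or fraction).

E[X^4] = D^4[M](0) = 756

M_X(t) = e^(4*e^(t) - 4)
D^4[M](t) = (256*e^(4*t)*e^(4*e^(t)) + 384*e^(3*t)*e^(4*e^(t)) + 112*e^(2*t)*e^(4*e^(t)) + 4*e^(t)*e^(4*e^(t)))*e^(-4)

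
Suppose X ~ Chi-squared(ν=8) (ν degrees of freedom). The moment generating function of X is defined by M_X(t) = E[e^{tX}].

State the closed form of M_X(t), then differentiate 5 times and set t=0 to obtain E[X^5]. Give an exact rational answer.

M_X(t) = (1 - 2*t)^(-4)
M^(5)(t) = -215040/(512*t^9 - 2304*t^8 + 4608*t^7 - 5376*t^6 + 4032*t^5 - 2016*t^4 + 672*t^3 - 144*t^2 + 18*t - 1)

E[X^5] = M^(5)(0) = 215040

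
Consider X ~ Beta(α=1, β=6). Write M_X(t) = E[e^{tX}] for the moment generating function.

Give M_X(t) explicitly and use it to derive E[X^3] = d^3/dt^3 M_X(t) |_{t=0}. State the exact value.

E[X^3] = D^3[M](0) = 1/84

M_X(t) = ₁F₁(1; 7; t)
D^3[M](t) = ₁F₁(4; 10; t)/84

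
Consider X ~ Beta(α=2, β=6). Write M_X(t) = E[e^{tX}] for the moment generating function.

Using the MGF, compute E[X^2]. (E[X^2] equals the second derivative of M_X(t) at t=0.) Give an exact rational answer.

M_X(t) = ₁F₁(2; 8; t)
M′(t) = ₁F₁(3; 9; t)/4
M′′(t) = ₁F₁(4; 10; t)/12

E[X^2] = M′′(0) = 1/12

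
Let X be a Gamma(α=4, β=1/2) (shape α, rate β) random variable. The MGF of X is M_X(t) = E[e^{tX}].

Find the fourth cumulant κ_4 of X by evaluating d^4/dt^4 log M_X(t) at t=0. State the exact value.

κ_4 = K′′′′(0) = 384

M_X(t) = 1/(16*(1/2 - t)^4)
K_X(t) = log M_X(t) = -4*log(1/2 - t) - 4*log(2)
K′(t) = -8/(2*t - 1)
K′′(t) = 16/(4*t^2 - 4*t + 1)
K′′′(t) = -64/(8*t^3 - 12*t^2 + 6*t - 1)
K′′′′(t) = 384/(16*t^4 - 32*t^3 + 24*t^2 - 8*t + 1)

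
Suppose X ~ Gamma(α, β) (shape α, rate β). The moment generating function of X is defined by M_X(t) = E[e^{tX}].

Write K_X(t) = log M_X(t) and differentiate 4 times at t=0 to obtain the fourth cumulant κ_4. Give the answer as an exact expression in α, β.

κ_4 = D^4[K](0) = 6*α/β^4

M_X(t) = (β/(β - t))^α
K_X(t) = log M_X(t) = α*(log(β) - log(β - t))
D^4[K](t) = 6*α/(β^4 - 4*β^3*t + 6*β^2*t^2 - 4*β*t^3 + t^4)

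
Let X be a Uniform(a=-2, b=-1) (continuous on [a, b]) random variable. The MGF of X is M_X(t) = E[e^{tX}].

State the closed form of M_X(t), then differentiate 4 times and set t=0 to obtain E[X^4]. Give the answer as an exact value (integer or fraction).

E[X^4] = D^4[M](0) = 31/5

M_X(t) = (e^(-t) - e^(-2*t))/t
D^4[M](t) = (t^4*e^(t) - 16*t^4 + 4*t^3*e^(t) - 32*t^3 + 12*t^2*e^(t) - 48*t^2 + 24*t*e^(t) - 48*t + 24*e^(t) - 24)*e^(-2*t)/t^5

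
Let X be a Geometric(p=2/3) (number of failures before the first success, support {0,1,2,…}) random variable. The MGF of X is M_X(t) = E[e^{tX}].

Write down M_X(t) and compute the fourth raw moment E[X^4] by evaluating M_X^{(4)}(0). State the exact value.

E[X^4] = M′′′′(0) = 10

M_X(t) = 2/(3*(1 - e^(t)/3))
M′(t) = 2*e^(t)/(e^(2*t) - 6*e^(t) + 9)
M′′(t) = (-2*e^(2*t) - 6*e^(t))/(e^(3*t) - 9*e^(2*t) + 27*e^(t) - 27)
M′′′(t) = (2*e^(3*t) + 24*e^(2*t) + 18*e^(t))/(e^(4*t) - 12*e^(3*t) + 54*e^(2*t) - 108*e^(t) + 81)
M′′′′(t) = (-2*e^(4*t) - 66*e^(3*t) - 198*e^(2*t) - 54*e^(t))/(e^(5*t) - 15*e^(4*t) + 90*e^(3*t) - 270*e^(2*t) + 405*e^(t) - 243)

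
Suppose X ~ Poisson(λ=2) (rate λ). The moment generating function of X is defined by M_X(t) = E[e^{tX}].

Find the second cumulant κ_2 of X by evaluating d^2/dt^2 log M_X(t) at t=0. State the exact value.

κ_2 = D^2[K](0) = 2

M_X(t) = e^(2*e^(t) - 2)
K_X(t) = log M_X(t) = 2*e^(t) - 2
D^2[K](t) = 2*e^(t)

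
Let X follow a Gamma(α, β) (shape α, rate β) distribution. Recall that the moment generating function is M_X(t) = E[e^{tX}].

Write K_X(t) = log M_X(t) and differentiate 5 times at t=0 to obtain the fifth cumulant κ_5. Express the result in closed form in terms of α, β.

κ_5 = d^5K/dt^5 |_{t=0} = 24*α/β^5

M_X(t) = (β/(β - t))^α
K_X(t) = log M_X(t) = α*(log(β) - log(β - t))
dK/dt = -α/(-β + t)
d^2K/dt^2 = α/(β^2 - 2*β*t + t^2)
d^3K/dt^3 = -2*α/(-β^3 + 3*β^2*t - 3*β*t^2 + t^3)
d^4K/dt^4 = 6*α/(β^4 - 4*β^3*t + 6*β^2*t^2 - 4*β*t^3 + t^4)
d^5K/dt^5 = -24*α/(-β^5 + 5*β^4*t - 10*β^3*t^2 + 10*β^2*t^3 - 5*β*t^4 + t^5)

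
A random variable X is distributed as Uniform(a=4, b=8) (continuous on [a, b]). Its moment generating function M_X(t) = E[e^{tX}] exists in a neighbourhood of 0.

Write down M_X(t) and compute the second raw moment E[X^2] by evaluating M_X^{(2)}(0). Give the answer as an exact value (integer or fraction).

E[X^2] = D^2[M](0) = 112/3

M_X(t) = (e^(8*t) - e^(4*t))/(4*t)
D^2[M](t) = (32*t^2*e^(8*t) - 8*t^2*e^(4*t) - 8*t*e^(8*t) + 4*t*e^(4*t) + e^(8*t) - e^(4*t))/(2*t^3)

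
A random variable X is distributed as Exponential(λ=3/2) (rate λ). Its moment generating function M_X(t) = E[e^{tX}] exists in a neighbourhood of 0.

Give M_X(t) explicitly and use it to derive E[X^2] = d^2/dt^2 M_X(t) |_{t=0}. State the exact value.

M_X(t) = 3/(2*(3/2 - t))
M^(2)(t) = -24/(8*t^3 - 36*t^2 + 54*t - 27)

E[X^2] = M^(2)(0) = 8/9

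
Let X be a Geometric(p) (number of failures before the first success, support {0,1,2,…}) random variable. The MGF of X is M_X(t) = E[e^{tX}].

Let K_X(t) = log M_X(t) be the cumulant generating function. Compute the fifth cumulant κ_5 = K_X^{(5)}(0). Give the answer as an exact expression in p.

κ_5 = K′′′′′(0) = (p^4 - 15*p^3 + 50*p^2 - 60*p + 24)/p^5

M_X(t) = p/(-(1 - p)*e^(t) + 1)
K_X(t) = log M_X(t) = log(p) - log(-(1 - p)*e^(t) + 1)
K′(t) = (-p*e^(t) + e^(t))/(p*e^(t) - e^(t) + 1)
K′′(t) = (-p*e^(t) + e^(t))/(p^2*e^(2*t) - 2*p*e^(2*t) + 2*p*e^(t) + e^(2*t) - 2*e^(t) + 1)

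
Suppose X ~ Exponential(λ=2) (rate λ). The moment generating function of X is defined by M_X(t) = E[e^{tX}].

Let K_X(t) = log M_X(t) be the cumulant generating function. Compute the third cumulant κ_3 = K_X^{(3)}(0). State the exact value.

κ_3 = D^3[K](0) = 1/4

M_X(t) = 2/(2 - t)
K_X(t) = log M_X(t) = -log(2 - t) + log(2)
D^3[K](t) = -2/(t^3 - 6*t^2 + 12*t - 8)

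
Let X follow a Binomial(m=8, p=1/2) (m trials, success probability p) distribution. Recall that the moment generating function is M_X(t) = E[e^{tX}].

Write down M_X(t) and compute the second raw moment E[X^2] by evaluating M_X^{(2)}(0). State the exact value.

M_X(t) = (e^(t)/2 + 1/2)^8
M′(t) = e^(8*t)/32 + 7*e^(7*t)/32 + 21*e^(6*t)/32 + 35*e^(5*t)/32 + 35*e^(4*t)/32 + 21*e^(3*t)/32 + 7*e^(2*t)/32 + e^(t)/32
M′′(t) = e^(8*t)/4 + 49*e^(7*t)/32 + 63*e^(6*t)/16 + 175*e^(5*t)/32 + 35*e^(4*t)/8 + 63*e^(3*t)/32 + 7*e^(2*t)/16 + e^(t)/32

E[X^2] = M′′(0) = 18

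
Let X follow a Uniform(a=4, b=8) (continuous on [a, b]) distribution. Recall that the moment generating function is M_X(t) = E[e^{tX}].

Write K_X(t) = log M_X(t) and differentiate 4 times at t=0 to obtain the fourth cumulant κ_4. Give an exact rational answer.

κ_4 = K′′′′(0) = -32/15

M_X(t) = (e^(8*t) - e^(4*t))/(4*t)
K_X(t) = log M_X(t) = -log(t) + log(e^(8*t) - e^(4*t)) - 2*log(2)
K′(t) = (8*t*e^(4*t) - 4*t - e^(4*t) + 1)/(t*e^(4*t) - t)
K′′(t) = (-16*t^2*e^(4*t) + e^(8*t) - 2*e^(4*t) + 1)/(t^2*e^(8*t) - 2*t^2*e^(4*t) + t^2)
K′′′(t) = (64*t^3*e^(8*t) + 64*t^3*e^(4*t) - 2*e^(12*t) + 6*e^(8*t) - 6*e^(4*t) + 2)/(t^3*e^(12*t) - 3*t^3*e^(8*t) + 3*t^3*e^(4*t) - t^3)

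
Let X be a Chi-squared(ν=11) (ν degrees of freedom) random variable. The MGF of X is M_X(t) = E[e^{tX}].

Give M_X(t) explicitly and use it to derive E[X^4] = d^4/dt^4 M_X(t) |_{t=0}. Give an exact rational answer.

M_X(t) = (1 - 2*t)^(-11/2)

E[X^4] = D^4[M](0) = 36465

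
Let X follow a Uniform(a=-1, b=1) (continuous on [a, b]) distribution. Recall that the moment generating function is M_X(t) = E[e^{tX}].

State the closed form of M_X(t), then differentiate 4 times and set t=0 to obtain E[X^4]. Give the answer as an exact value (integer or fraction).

E[X^4] = d^4M/dt^4 |_{t=0} = 1/5

M_X(t) = (e^(t) - e^(-t))/(2*t)
dM/dt = (t*e^(2*t) + t - e^(2*t) + 1)*e^(-t)/(2*t^2)
d^2M/dt^2 = (t^2*e^(2*t) - t^2 - 2*t*e^(2*t) - 2*t + 2*e^(2*t) - 2)*e^(-t)/(2*t^3)
d^3M/dt^3 = (t^3*e^(2*t) + t^3 - 3*t^2*e^(2*t) + 3*t^2 + 6*t*e^(2*t) + 6*t - 6*e^(2*t) + 6)*e^(-t)/(2*t^4)
d^4M/dt^4 = (t^4*e^(2*t) - t^4 - 4*t^3*e^(2*t) - 4*t^3 + 12*t^2*e^(2*t) - 12*t^2 - 24*t*e^(2*t) - 24*t + 24*e^(2*t) - 24)*e^(-t)/(2*t^5)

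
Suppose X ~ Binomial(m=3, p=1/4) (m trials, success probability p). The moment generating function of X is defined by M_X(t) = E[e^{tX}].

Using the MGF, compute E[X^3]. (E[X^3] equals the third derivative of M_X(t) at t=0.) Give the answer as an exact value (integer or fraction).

M_X(t) = (e^(t)/4 + 3/4)^3
M^(3)(t) = 27*e^(3*t)/64 + 9*e^(2*t)/8 + 27*e^(t)/64

E[X^3] = M^(3)(0) = 63/32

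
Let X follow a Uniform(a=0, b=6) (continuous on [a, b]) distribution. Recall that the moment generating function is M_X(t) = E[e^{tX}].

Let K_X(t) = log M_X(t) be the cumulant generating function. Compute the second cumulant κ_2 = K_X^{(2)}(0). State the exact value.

κ_2 = D^2[K](0) = 3

M_X(t) = (e^(6*t) - 1)/(6*t)
K_X(t) = log M_X(t) = -log(t) + log(e^(6*t) - 1) - log(6)
D^2[K](t) = (-36*t^2*e^(6*t) + e^(12*t) - 2*e^(6*t) + 1)/(t^2*e^(12*t) - 2*t^2*e^(6*t) + t^2)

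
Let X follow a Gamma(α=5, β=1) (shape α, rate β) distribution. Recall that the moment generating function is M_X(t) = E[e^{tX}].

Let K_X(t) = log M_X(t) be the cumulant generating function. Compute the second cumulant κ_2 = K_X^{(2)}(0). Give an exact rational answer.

M_X(t) = (1 - t)^(-5)
K_X(t) = log M_X(t) = -5*log(1 - t)
K′(t) = -5/(t - 1)
K′′(t) = 5/(t^2 - 2*t + 1)

κ_2 = K′′(0) = 5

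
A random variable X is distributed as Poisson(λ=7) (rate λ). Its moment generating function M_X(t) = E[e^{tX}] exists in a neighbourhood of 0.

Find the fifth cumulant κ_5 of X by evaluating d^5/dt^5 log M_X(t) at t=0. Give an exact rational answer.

κ_5 = d^5K/dt^5 |_{t=0} = 7

M_X(t) = e^(7*e^(t) - 7)
K_X(t) = log M_X(t) = 7*e^(t) - 7
dK/dt = 7*e^(t)
d^2K/dt^2 = 7*e^(t)
d^3K/dt^3 = 7*e^(t)
d^4K/dt^4 = 7*e^(t)
d^5K/dt^5 = 7*e^(t)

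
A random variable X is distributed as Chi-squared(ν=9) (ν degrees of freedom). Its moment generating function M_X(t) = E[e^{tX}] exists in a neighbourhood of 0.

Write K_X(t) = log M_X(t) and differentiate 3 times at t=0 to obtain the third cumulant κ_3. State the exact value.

M_X(t) = (1 - 2*t)^(-9/2)
K_X(t) = log M_X(t) = -9*log(1 - 2*t)/2
D^3[K](t) = -72/(8*t^3 - 12*t^2 + 6*t - 1)

κ_3 = D^3[K](0) = 72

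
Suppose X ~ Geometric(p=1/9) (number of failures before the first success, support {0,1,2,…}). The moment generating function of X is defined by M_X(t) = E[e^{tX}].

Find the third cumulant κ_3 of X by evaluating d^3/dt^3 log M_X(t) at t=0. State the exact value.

κ_3 = K′′′(0) = 1224

M_X(t) = 1/(9*(1 - 8*e^(t)/9))
K_X(t) = log M_X(t) = -log(1 - 8*e^(t)/9) - 2*log(3)
K′(t) = -8*e^(t)/(8*e^(t) - 9)
K′′(t) = 72*e^(t)/(64*e^(2*t) - 144*e^(t) + 81)
K′′′(t) = (-576*e^(2*t) - 648*e^(t))/(512*e^(3*t) - 1728*e^(2*t) + 1944*e^(t) - 729)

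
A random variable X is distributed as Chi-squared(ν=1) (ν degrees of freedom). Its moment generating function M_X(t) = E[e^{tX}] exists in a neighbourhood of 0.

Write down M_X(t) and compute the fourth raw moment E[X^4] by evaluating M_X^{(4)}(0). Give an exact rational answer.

E[X^4] = M^(4)(0) = 105

M_X(t) = 1/√(1 - 2*t)
M^(4)(t) = 105/(16*t^4*√(1 - 2*t) - 32*t^3*√(1 - 2*t) + 24*t^2*√(1 - 2*t) - 8*t*√(1 - 2*t) + √(1 - 2*t))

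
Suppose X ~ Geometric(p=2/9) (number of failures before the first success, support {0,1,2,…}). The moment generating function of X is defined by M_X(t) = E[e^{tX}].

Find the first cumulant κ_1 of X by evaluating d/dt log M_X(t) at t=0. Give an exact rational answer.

κ_1 = dK/dt |_{t=0} = 7/2

M_X(t) = 2/(9*(1 - 7*e^(t)/9))
K_X(t) = log M_X(t) = -log(1 - 7*e^(t)/9) - 2*log(3) + log(2)
dK/dt = -7*e^(t)/(7*e^(t) - 9)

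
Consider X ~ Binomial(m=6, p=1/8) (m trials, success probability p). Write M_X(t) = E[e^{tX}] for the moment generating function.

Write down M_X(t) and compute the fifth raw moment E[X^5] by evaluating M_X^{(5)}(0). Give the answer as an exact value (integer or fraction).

E[X^5] = D^5[M](0) = 29781/2048

M_X(t) = (e^(t)/8 + 7/8)^6
D^5[M](t) = 243*e^(6*t)/8192 + 65625*e^(5*t)/131072 + 735*e^(4*t)/256 + 416745*e^(3*t)/65536 + 36015*e^(2*t)/8192 + 50421*e^(t)/131072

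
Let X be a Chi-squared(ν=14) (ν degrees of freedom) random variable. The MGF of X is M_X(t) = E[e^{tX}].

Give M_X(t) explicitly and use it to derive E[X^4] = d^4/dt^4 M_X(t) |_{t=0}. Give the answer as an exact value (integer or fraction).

E[X^4] = M′′′′(0) = 80640

M_X(t) = (1 - 2*t)^(-7)
M′(t) = 14/(256*t^8 - 1024*t^7 + 1792*t^6 - 1792*t^5 + 1120*t^4 - 448*t^3 + 112*t^2 - 16*t + 1)
M′′(t) = -224/(512*t^9 - 2304*t^8 + 4608*t^7 - 5376*t^6 + 4032*t^5 - 2016*t^4 + 672*t^3 - 144*t^2 + 18*t - 1)
M′′′(t) = 4032/(1024*t^10 - 5120*t^9 + 11520*t^8 - 15360*t^7 + 13440*t^6 - 8064*t^5 + 3360*t^4 - 960*t^3 + 180*t^2 - 20*t + 1)
M′′′′(t) = -80640/(2048*t^11 - 11264*t^10 + 28160*t^9 - 42240*t^8 + 42240*t^7 - 29568*t^6 + 14784*t^5 - 5280*t^4 + 1320*t^3 - 220*t^2 + 22*t - 1)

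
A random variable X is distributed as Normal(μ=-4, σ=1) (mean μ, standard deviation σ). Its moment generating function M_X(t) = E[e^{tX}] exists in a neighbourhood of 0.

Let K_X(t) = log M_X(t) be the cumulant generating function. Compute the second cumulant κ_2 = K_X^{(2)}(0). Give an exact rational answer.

κ_2 = D^2[K](0) = 1

M_X(t) = e^(t^2/2 - 4*t)
K_X(t) = log M_X(t) = t^2/2 - 4*t
D^2[K](t) = 1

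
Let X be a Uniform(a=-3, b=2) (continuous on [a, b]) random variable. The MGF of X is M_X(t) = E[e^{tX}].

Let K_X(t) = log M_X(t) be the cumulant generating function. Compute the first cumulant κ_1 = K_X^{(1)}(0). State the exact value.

κ_1 = dK/dt |_{t=0} = -1/2

M_X(t) = (e^(2*t) - e^(-3*t))/(5*t)
K_X(t) = log M_X(t) = -log(t) + log(e^(2*t) - e^(-3*t)) - log(5)
dK/dt = (2*t*e^(5*t) + 3*t - e^(5*t) + 1)/(t*e^(5*t) - t)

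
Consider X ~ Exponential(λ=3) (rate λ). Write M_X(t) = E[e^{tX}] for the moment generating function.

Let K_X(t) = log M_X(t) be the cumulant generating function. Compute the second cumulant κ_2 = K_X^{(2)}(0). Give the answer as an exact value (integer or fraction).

M_X(t) = 3/(3 - t)
K_X(t) = log M_X(t) = -log(3 - t) + log(3)
K^(2)(t) = 1/(t^2 - 6*t + 9)

κ_2 = K^(2)(0) = 1/9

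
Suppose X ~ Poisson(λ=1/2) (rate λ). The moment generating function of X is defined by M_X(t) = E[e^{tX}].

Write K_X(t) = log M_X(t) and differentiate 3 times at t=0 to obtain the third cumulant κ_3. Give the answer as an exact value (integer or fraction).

M_X(t) = e^(e^(t)/2 - 1/2)
K_X(t) = log M_X(t) = e^(t)/2 - 1/2
K^(3)(t) = e^(t)/2

κ_3 = K^(3)(0) = 1/2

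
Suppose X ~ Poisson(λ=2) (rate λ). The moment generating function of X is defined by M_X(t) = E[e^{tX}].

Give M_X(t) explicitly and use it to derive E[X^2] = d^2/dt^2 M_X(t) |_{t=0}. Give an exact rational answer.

E[X^2] = d^2M/dt^2 |_{t=0} = 6

M_X(t) = e^(2*e^(t) - 2)
dM/dt = 2*e^(-2)*e^(t)*e^(2*e^(t))
d^2M/dt^2 = (4*e^(2*t)*e^(2*e^(t)) + 2*e^(t)*e^(2*e^(t)))*e^(-2)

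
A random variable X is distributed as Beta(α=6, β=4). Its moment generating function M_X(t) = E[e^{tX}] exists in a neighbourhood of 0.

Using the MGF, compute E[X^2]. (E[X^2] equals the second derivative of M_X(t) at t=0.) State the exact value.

M_X(t) = ₁F₁(6; 10; t)
dM/dt = 3*₁F₁(7; 11; t)/5
d^2M/dt^2 = 21*₁F₁(8; 12; t)/55

E[X^2] = d^2M/dt^2 |_{t=0} = 21/55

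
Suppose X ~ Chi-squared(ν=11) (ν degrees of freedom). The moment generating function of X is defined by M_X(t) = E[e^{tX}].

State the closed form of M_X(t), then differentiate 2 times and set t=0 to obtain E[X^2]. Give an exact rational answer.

E[X^2] = M^(2)(0) = 143

M_X(t) = (1 - 2*t)^(-11/2)
M^(2)(t) = -143/(128*t^7*√(1 - 2*t) - 448*t^6*√(1 - 2*t) + 672*t^5*√(1 - 2*t) - 560*t^4*√(1 - 2*t) + 280*t^3*√(1 - 2*t) - 84*t^2*√(1 - 2*t) + 14*t*√(1 - 2*t) - √(1 - 2*t))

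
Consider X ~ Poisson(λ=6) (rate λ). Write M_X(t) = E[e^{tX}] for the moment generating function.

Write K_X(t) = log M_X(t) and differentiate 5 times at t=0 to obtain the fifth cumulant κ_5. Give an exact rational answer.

M_X(t) = e^(6*e^(t) - 6)
K_X(t) = log M_X(t) = 6*e^(t) - 6
K^(5)(t) = 6*e^(t)

κ_5 = K^(5)(0) = 6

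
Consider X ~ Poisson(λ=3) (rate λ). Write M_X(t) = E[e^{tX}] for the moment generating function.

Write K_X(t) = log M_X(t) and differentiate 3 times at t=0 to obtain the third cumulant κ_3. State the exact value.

κ_3 = K′′′(0) = 3

M_X(t) = e^(3*e^(t) - 3)
K_X(t) = log M_X(t) = 3*e^(t) - 3
K′(t) = 3*e^(t)
K′′(t) = 3*e^(t)
K′′′(t) = 3*e^(t)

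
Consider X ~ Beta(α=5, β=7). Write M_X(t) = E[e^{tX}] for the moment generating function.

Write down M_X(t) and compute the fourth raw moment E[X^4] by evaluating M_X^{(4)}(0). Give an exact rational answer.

M_X(t) = ₁F₁(5; 12; t)
D^4[M](t) = 2*₁F₁(9; 16; t)/39

E[X^4] = D^4[M](0) = 2/39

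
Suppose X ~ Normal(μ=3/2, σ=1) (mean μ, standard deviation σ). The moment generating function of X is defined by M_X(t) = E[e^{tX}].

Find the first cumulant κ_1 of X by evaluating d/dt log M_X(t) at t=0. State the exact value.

κ_1 = D[K](0) = 3/2

M_X(t) = e^(t^2/2 + 3*t/2)
K_X(t) = log M_X(t) = t^2/2 + 3*t/2
D[K](t) = t + 3/2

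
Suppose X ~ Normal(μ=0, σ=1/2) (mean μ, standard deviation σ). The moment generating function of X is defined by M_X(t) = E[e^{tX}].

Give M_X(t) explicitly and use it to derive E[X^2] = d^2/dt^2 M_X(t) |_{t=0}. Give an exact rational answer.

E[X^2] = d^2M/dt^2 |_{t=0} = 1/4

M_X(t) = e^(t^2/8)
dM/dt = t*e^(t^2/8)/4
d^2M/dt^2 = t^2*e^(t^2/8)/16 + e^(t^2/8)/4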